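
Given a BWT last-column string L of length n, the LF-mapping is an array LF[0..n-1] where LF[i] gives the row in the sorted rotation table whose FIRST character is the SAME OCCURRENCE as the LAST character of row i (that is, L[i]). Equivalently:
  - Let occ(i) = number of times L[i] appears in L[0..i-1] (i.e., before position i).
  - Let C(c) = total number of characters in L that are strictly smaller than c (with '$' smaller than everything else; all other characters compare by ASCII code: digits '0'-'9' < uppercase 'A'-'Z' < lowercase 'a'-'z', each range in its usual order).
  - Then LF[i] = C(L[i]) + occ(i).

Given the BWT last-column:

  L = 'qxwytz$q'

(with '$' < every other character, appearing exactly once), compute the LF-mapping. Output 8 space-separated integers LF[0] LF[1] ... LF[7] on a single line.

Answer: 1 5 4 6 3 7 0 2

Derivation:
Char counts: '$':1, 'q':2, 't':1, 'w':1, 'x':1, 'y':1, 'z':1
C (first-col start): C('$')=0, C('q')=1, C('t')=3, C('w')=4, C('x')=5, C('y')=6, C('z')=7
L[0]='q': occ=0, LF[0]=C('q')+0=1+0=1
L[1]='x': occ=0, LF[1]=C('x')+0=5+0=5
L[2]='w': occ=0, LF[2]=C('w')+0=4+0=4
L[3]='y': occ=0, LF[3]=C('y')+0=6+0=6
L[4]='t': occ=0, LF[4]=C('t')+0=3+0=3
L[5]='z': occ=0, LF[5]=C('z')+0=7+0=7
L[6]='$': occ=0, LF[6]=C('$')+0=0+0=0
L[7]='q': occ=1, LF[7]=C('q')+1=1+1=2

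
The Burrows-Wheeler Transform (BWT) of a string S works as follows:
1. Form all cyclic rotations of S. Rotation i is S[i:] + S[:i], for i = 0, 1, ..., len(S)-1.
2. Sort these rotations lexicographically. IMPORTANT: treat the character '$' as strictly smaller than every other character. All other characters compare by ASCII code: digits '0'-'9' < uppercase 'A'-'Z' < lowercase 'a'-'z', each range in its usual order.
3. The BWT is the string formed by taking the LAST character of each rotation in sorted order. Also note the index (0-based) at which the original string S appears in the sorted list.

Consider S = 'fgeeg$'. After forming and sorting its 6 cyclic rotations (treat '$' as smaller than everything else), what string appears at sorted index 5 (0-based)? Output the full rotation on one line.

Answer: geeg$f

Derivation:
All 6 rotations (rotation i = S[i:]+S[:i]):
  rot[0] = fgeeg$
  rot[1] = geeg$f
  rot[2] = eeg$fg
  rot[3] = eg$fge
  rot[4] = g$fgee
  rot[5] = $fgeeg
Sorted (with $ < everything):
  sorted[0] = $fgeeg
  sorted[1] = eeg$fg
  sorted[2] = eg$fge
  sorted[3] = fgeeg$
  sorted[4] = g$fgee
  sorted[5] = geeg$f
sorted[5] = geeg$f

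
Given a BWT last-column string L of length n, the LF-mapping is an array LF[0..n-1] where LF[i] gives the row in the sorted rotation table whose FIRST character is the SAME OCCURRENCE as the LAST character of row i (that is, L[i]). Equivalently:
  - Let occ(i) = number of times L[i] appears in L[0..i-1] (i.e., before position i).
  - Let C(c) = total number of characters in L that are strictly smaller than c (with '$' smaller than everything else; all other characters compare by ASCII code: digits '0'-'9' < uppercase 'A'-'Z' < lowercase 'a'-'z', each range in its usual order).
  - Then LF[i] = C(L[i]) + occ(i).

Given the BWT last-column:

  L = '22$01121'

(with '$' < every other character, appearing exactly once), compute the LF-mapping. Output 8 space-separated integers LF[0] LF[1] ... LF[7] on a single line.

Char counts: '$':1, '0':1, '1':3, '2':3
C (first-col start): C('$')=0, C('0')=1, C('1')=2, C('2')=5
L[0]='2': occ=0, LF[0]=C('2')+0=5+0=5
L[1]='2': occ=1, LF[1]=C('2')+1=5+1=6
L[2]='$': occ=0, LF[2]=C('$')+0=0+0=0
L[3]='0': occ=0, LF[3]=C('0')+0=1+0=1
L[4]='1': occ=0, LF[4]=C('1')+0=2+0=2
L[5]='1': occ=1, LF[5]=C('1')+1=2+1=3
L[6]='2': occ=2, LF[6]=C('2')+2=5+2=7
L[7]='1': occ=2, LF[7]=C('1')+2=2+2=4

Answer: 5 6 0 1 2 3 7 4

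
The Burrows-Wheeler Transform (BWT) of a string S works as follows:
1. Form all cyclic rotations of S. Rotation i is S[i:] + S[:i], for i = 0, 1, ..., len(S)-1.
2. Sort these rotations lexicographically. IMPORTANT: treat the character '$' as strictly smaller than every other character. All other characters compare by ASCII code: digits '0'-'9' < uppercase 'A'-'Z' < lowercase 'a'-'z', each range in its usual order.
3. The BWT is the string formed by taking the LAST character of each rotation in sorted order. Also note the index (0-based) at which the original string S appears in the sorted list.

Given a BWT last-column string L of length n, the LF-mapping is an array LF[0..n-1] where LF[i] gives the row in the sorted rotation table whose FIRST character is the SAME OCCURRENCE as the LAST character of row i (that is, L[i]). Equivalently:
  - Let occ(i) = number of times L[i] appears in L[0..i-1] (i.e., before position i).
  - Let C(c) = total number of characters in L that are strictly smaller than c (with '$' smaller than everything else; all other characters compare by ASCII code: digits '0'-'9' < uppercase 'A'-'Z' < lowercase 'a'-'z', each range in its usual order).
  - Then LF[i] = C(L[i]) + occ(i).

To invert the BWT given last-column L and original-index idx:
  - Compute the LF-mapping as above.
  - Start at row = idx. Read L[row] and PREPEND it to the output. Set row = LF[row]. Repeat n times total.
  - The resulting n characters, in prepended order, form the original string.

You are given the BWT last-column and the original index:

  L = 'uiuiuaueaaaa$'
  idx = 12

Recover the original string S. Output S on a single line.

Answer: ueiaauauaiau$

Derivation:
LF mapping: 9 7 10 8 11 1 12 6 2 3 4 5 0
Walk LF starting at row 12, prepending L[row]:
  step 1: row=12, L[12]='$', prepend. Next row=LF[12]=0
  step 2: row=0, L[0]='u', prepend. Next row=LF[0]=9
  step 3: row=9, L[9]='a', prepend. Next row=LF[9]=3
  step 4: row=3, L[3]='i', prepend. Next row=LF[3]=8
  step 5: row=8, L[8]='a', prepend. Next row=LF[8]=2
  step 6: row=2, L[2]='u', prepend. Next row=LF[2]=10
  step 7: row=10, L[10]='a', prepend. Next row=LF[10]=4
  step 8: row=4, L[4]='u', prepend. Next row=LF[4]=11
  step 9: row=11, L[11]='a', prepend. Next row=LF[11]=5
  step 10: row=5, L[5]='a', prepend. Next row=LF[5]=1
  step 11: row=1, L[1]='i', prepend. Next row=LF[1]=7
  step 12: row=7, L[7]='e', prepend. Next row=LF[7]=6
  step 13: row=6, L[6]='u', prepend. Next row=LF[6]=12
Reversed output: ueiaauauaiau$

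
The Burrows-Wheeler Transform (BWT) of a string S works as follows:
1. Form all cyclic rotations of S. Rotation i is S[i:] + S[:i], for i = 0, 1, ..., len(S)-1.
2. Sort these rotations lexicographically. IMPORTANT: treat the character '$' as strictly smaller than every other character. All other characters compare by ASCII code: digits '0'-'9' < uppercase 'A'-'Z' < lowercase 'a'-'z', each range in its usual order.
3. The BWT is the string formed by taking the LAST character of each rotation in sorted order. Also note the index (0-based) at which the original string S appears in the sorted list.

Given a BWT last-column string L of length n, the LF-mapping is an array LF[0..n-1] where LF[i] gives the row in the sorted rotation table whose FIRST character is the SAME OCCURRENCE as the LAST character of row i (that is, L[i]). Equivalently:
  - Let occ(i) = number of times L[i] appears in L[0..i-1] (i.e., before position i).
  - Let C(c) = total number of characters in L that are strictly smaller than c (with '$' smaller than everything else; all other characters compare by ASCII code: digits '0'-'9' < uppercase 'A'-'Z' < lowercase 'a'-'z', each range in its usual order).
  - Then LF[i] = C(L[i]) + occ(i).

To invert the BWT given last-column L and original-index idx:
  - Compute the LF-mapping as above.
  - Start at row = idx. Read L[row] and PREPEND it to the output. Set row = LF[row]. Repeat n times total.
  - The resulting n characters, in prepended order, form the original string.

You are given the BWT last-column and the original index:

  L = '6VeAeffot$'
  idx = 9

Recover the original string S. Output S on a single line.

Answer: toffeeAV6$

Derivation:
LF mapping: 1 3 4 2 5 6 7 8 9 0
Walk LF starting at row 9, prepending L[row]:
  step 1: row=9, L[9]='$', prepend. Next row=LF[9]=0
  step 2: row=0, L[0]='6', prepend. Next row=LF[0]=1
  step 3: row=1, L[1]='V', prepend. Next row=LF[1]=3
  step 4: row=3, L[3]='A', prepend. Next row=LF[3]=2
  step 5: row=2, L[2]='e', prepend. Next row=LF[2]=4
  step 6: row=4, L[4]='e', prepend. Next row=LF[4]=5
  step 7: row=5, L[5]='f', prepend. Next row=LF[5]=6
  step 8: row=6, L[6]='f', prepend. Next row=LF[6]=7
  step 9: row=7, L[7]='o', prepend. Next row=LF[7]=8
  step 10: row=8, L[8]='t', prepend. Next row=LF[8]=9
Reversed output: toffeeAV6$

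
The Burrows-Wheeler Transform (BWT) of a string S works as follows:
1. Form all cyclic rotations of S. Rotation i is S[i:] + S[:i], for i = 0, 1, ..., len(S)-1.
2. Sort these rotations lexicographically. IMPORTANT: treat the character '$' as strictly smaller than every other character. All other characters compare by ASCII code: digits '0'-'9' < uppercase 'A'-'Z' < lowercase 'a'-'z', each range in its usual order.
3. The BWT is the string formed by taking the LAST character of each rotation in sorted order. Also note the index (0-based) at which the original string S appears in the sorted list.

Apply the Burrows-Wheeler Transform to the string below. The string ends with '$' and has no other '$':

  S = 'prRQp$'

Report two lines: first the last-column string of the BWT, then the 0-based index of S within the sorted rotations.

All 6 rotations (rotation i = S[i:]+S[:i]):
  rot[0] = prRQp$
  rot[1] = rRQp$p
  rot[2] = RQp$pr
  rot[3] = Qp$prR
  rot[4] = p$prRQ
  rot[5] = $prRQp
Sorted (with $ < everything):
  sorted[0] = $prRQp  (last char: 'p')
  sorted[1] = Qp$prR  (last char: 'R')
  sorted[2] = RQp$pr  (last char: 'r')
  sorted[3] = p$prRQ  (last char: 'Q')
  sorted[4] = prRQp$  (last char: '$')
  sorted[5] = rRQp$p  (last char: 'p')
Last column: pRrQ$p
Original string S is at sorted index 4

Answer: pRrQ$p
4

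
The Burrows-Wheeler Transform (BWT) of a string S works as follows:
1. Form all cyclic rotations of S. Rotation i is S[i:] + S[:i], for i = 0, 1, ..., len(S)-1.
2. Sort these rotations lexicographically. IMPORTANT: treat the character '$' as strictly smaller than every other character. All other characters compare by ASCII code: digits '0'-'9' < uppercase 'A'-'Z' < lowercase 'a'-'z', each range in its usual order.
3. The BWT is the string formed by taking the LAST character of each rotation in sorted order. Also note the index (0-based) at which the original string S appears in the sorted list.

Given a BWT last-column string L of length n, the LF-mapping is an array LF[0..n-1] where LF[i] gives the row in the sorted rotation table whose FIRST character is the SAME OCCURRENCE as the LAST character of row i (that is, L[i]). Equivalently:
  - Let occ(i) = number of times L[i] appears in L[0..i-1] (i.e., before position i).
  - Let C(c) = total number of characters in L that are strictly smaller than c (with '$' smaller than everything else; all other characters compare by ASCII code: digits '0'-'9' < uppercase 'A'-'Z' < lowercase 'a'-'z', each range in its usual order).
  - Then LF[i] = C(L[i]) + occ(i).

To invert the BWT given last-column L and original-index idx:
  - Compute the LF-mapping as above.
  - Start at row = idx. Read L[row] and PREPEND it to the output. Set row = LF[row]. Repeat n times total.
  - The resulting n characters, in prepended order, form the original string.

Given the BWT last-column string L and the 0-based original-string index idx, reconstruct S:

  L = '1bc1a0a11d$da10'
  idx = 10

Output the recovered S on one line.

Answer: ac0db011da1a11$

Derivation:
LF mapping: 3 11 12 4 8 1 9 5 6 13 0 14 10 7 2
Walk LF starting at row 10, prepending L[row]:
  step 1: row=10, L[10]='$', prepend. Next row=LF[10]=0
  step 2: row=0, L[0]='1', prepend. Next row=LF[0]=3
  step 3: row=3, L[3]='1', prepend. Next row=LF[3]=4
  step 4: row=4, L[4]='a', prepend. Next row=LF[4]=8
  step 5: row=8, L[8]='1', prepend. Next row=LF[8]=6
  step 6: row=6, L[6]='a', prepend. Next row=LF[6]=9
  step 7: row=9, L[9]='d', prepend. Next row=LF[9]=13
  step 8: row=13, L[13]='1', prepend. Next row=LF[13]=7
  step 9: row=7, L[7]='1', prepend. Next row=LF[7]=5
  step 10: row=5, L[5]='0', prepend. Next row=LF[5]=1
  step 11: row=1, L[1]='b', prepend. Next row=LF[1]=11
  step 12: row=11, L[11]='d', prepend. Next row=LF[11]=14
  step 13: row=14, L[14]='0', prepend. Next row=LF[14]=2
  step 14: row=2, L[2]='c', prepend. Next row=LF[2]=12
  step 15: row=12, L[12]='a', prepend. Next row=LF[12]=10
Reversed output: ac0db011da1a11$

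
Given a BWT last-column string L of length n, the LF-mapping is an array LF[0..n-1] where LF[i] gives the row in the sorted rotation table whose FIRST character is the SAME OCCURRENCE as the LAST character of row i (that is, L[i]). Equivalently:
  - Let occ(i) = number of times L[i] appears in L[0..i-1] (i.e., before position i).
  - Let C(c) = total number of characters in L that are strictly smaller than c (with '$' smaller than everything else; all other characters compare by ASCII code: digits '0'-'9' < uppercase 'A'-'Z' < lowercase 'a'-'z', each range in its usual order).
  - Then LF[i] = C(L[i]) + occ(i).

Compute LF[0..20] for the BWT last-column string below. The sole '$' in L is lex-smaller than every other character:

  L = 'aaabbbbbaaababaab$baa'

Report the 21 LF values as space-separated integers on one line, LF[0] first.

Answer: 1 2 3 12 13 14 15 16 4 5 6 17 7 18 8 9 19 0 20 10 11

Derivation:
Char counts: '$':1, 'a':11, 'b':9
C (first-col start): C('$')=0, C('a')=1, C('b')=12
L[0]='a': occ=0, LF[0]=C('a')+0=1+0=1
L[1]='a': occ=1, LF[1]=C('a')+1=1+1=2
L[2]='a': occ=2, LF[2]=C('a')+2=1+2=3
L[3]='b': occ=0, LF[3]=C('b')+0=12+0=12
L[4]='b': occ=1, LF[4]=C('b')+1=12+1=13
L[5]='b': occ=2, LF[5]=C('b')+2=12+2=14
L[6]='b': occ=3, LF[6]=C('b')+3=12+3=15
L[7]='b': occ=4, LF[7]=C('b')+4=12+4=16
L[8]='a': occ=3, LF[8]=C('a')+3=1+3=4
L[9]='a': occ=4, LF[9]=C('a')+4=1+4=5
L[10]='a': occ=5, LF[10]=C('a')+5=1+5=6
L[11]='b': occ=5, LF[11]=C('b')+5=12+5=17
L[12]='a': occ=6, LF[12]=C('a')+6=1+6=7
L[13]='b': occ=6, LF[13]=C('b')+6=12+6=18
L[14]='a': occ=7, LF[14]=C('a')+7=1+7=8
L[15]='a': occ=8, LF[15]=C('a')+8=1+8=9
L[16]='b': occ=7, LF[16]=C('b')+7=12+7=19
L[17]='$': occ=0, LF[17]=C('$')+0=0+0=0
L[18]='b': occ=8, LF[18]=C('b')+8=12+8=20
L[19]='a': occ=9, LF[19]=C('a')+9=1+9=10
L[20]='a': occ=10, LF[20]=C('a')+10=1+10=11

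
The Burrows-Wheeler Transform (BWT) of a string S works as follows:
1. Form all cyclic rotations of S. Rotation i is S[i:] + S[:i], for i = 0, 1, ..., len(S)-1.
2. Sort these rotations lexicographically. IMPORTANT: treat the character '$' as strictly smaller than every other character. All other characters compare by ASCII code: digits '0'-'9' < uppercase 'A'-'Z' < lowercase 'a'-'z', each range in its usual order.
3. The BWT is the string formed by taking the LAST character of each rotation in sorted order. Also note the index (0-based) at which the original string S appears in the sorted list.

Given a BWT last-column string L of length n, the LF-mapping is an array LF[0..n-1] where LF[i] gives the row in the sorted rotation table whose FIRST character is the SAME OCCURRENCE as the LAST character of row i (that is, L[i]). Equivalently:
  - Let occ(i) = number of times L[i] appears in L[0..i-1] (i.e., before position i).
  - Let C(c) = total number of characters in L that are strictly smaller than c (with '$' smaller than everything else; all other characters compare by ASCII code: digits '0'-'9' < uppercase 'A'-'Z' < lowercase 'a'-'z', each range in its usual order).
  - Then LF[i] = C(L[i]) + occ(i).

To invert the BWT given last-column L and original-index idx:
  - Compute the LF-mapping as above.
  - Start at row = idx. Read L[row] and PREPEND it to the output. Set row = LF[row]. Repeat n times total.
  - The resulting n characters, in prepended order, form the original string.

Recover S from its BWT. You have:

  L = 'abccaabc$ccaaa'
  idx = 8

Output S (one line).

LF mapping: 1 7 9 10 2 3 8 11 0 12 13 4 5 6
Walk LF starting at row 8, prepending L[row]:
  step 1: row=8, L[8]='$', prepend. Next row=LF[8]=0
  step 2: row=0, L[0]='a', prepend. Next row=LF[0]=1
  step 3: row=1, L[1]='b', prepend. Next row=LF[1]=7
  step 4: row=7, L[7]='c', prepend. Next row=LF[7]=11
  step 5: row=11, L[11]='a', prepend. Next row=LF[11]=4
  step 6: row=4, L[4]='a', prepend. Next row=LF[4]=2
  step 7: row=2, L[2]='c', prepend. Next row=LF[2]=9
  step 8: row=9, L[9]='c', prepend. Next row=LF[9]=12
  step 9: row=12, L[12]='a', prepend. Next row=LF[12]=5
  step 10: row=5, L[5]='a', prepend. Next row=LF[5]=3
  step 11: row=3, L[3]='c', prepend. Next row=LF[3]=10
  step 12: row=10, L[10]='c', prepend. Next row=LF[10]=13
  step 13: row=13, L[13]='a', prepend. Next row=LF[13]=6
  step 14: row=6, L[6]='b', prepend. Next row=LF[6]=8
Reversed output: baccaaccaacba$

Answer: baccaaccaacba$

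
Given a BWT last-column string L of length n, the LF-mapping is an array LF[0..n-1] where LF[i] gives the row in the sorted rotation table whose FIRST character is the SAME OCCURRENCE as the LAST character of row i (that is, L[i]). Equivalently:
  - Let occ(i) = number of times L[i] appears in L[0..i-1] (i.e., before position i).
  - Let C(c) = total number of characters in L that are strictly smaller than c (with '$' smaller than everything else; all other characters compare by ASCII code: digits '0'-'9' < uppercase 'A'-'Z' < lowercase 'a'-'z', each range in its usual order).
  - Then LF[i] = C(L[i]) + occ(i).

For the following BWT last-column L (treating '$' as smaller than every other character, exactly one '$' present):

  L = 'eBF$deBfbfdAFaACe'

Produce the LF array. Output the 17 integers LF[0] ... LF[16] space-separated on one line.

Answer: 12 3 6 0 10 13 4 15 9 16 11 1 7 8 2 5 14

Derivation:
Char counts: '$':1, 'A':2, 'B':2, 'C':1, 'F':2, 'a':1, 'b':1, 'd':2, 'e':3, 'f':2
C (first-col start): C('$')=0, C('A')=1, C('B')=3, C('C')=5, C('F')=6, C('a')=8, C('b')=9, C('d')=10, C('e')=12, C('f')=15
L[0]='e': occ=0, LF[0]=C('e')+0=12+0=12
L[1]='B': occ=0, LF[1]=C('B')+0=3+0=3
L[2]='F': occ=0, LF[2]=C('F')+0=6+0=6
L[3]='$': occ=0, LF[3]=C('$')+0=0+0=0
L[4]='d': occ=0, LF[4]=C('d')+0=10+0=10
L[5]='e': occ=1, LF[5]=C('e')+1=12+1=13
L[6]='B': occ=1, LF[6]=C('B')+1=3+1=4
L[7]='f': occ=0, LF[7]=C('f')+0=15+0=15
L[8]='b': occ=0, LF[8]=C('b')+0=9+0=9
L[9]='f': occ=1, LF[9]=C('f')+1=15+1=16
L[10]='d': occ=1, LF[10]=C('d')+1=10+1=11
L[11]='A': occ=0, LF[11]=C('A')+0=1+0=1
L[12]='F': occ=1, LF[12]=C('F')+1=6+1=7
L[13]='a': occ=0, LF[13]=C('a')+0=8+0=8
L[14]='A': occ=1, LF[14]=C('A')+1=1+1=2
L[15]='C': occ=0, LF[15]=C('C')+0=5+0=5
L[16]='e': occ=2, LF[16]=C('e')+2=12+2=14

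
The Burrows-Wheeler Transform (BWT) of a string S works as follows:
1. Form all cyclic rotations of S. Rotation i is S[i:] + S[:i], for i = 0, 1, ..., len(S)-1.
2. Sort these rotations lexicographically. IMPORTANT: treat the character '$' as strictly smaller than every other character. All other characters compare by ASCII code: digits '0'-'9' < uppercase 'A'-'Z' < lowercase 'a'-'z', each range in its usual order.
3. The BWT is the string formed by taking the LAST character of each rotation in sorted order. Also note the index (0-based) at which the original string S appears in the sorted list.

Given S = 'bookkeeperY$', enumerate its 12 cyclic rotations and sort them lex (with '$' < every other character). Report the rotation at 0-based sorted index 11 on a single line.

Answer: rY$bookkeepe

Derivation:
All 12 rotations (rotation i = S[i:]+S[:i]):
  rot[0] = bookkeeperY$
  rot[1] = ookkeeperY$b
  rot[2] = okkeeperY$bo
  rot[3] = kkeeperY$boo
  rot[4] = keeperY$book
  rot[5] = eeperY$bookk
  rot[6] = eperY$bookke
  rot[7] = perY$bookkee
  rot[8] = erY$bookkeep
  rot[9] = rY$bookkeepe
  rot[10] = Y$bookkeeper
  rot[11] = $bookkeeperY
Sorted (with $ < everything):
  sorted[0] = $bookkeeperY
  sorted[1] = Y$bookkeeper
  sorted[2] = bookkeeperY$
  sorted[3] = eeperY$bookk
  sorted[4] = eperY$bookke
  sorted[5] = erY$bookkeep
  sorted[6] = keeperY$book
  sorted[7] = kkeeperY$boo
  sorted[8] = okkeeperY$bo
  sorted[9] = ookkeeperY$b
  sorted[10] = perY$bookkee
  sorted[11] = rY$bookkeepe
sorted[11] = rY$bookkeepe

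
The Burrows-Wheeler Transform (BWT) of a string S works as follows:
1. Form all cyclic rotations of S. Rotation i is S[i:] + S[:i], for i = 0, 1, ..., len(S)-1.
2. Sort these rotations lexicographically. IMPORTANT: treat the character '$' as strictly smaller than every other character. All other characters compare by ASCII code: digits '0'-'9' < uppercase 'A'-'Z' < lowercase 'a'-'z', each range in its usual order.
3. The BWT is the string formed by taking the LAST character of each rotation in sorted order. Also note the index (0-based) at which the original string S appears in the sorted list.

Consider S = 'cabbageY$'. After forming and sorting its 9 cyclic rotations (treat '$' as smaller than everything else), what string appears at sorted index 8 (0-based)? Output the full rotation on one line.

All 9 rotations (rotation i = S[i:]+S[:i]):
  rot[0] = cabbageY$
  rot[1] = abbageY$c
  rot[2] = bbageY$ca
  rot[3] = bageY$cab
  rot[4] = ageY$cabb
  rot[5] = geY$cabba
  rot[6] = eY$cabbag
  rot[7] = Y$cabbage
  rot[8] = $cabbageY
Sorted (with $ < everything):
  sorted[0] = $cabbageY
  sorted[1] = Y$cabbage
  sorted[2] = abbageY$c
  sorted[3] = ageY$cabb
  sorted[4] = bageY$cab
  sorted[5] = bbageY$ca
  sorted[6] = cabbageY$
  sorted[7] = eY$cabbag
  sorted[8] = geY$cabba
sorted[8] = geY$cabba

Answer: geY$cabba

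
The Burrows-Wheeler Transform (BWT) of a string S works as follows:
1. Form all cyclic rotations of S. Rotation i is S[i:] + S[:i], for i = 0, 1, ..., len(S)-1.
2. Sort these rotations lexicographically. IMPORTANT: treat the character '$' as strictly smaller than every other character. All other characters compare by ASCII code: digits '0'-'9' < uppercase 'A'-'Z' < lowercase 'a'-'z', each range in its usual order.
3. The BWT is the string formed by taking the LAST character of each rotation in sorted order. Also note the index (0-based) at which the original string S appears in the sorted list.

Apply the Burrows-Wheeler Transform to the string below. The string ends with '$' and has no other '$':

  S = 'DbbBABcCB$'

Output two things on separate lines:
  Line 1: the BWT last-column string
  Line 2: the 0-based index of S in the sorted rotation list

All 10 rotations (rotation i = S[i:]+S[:i]):
  rot[0] = DbbBABcCB$
  rot[1] = bbBABcCB$D
  rot[2] = bBABcCB$Db
  rot[3] = BABcCB$Dbb
  rot[4] = ABcCB$DbbB
  rot[5] = BcCB$DbbBA
  rot[6] = cCB$DbbBAB
  rot[7] = CB$DbbBABc
  rot[8] = B$DbbBABcC
  rot[9] = $DbbBABcCB
Sorted (with $ < everything):
  sorted[0] = $DbbBABcCB  (last char: 'B')
  sorted[1] = ABcCB$DbbB  (last char: 'B')
  sorted[2] = B$DbbBABcC  (last char: 'C')
  sorted[3] = BABcCB$Dbb  (last char: 'b')
  sorted[4] = BcCB$DbbBA  (last char: 'A')
  sorted[5] = CB$DbbBABc  (last char: 'c')
  sorted[6] = DbbBABcCB$  (last char: '$')
  sorted[7] = bBABcCB$Db  (last char: 'b')
  sorted[8] = bbBABcCB$D  (last char: 'D')
  sorted[9] = cCB$DbbBAB  (last char: 'B')
Last column: BBCbAc$bDB
Original string S is at sorted index 6

Answer: BBCbAc$bDB
6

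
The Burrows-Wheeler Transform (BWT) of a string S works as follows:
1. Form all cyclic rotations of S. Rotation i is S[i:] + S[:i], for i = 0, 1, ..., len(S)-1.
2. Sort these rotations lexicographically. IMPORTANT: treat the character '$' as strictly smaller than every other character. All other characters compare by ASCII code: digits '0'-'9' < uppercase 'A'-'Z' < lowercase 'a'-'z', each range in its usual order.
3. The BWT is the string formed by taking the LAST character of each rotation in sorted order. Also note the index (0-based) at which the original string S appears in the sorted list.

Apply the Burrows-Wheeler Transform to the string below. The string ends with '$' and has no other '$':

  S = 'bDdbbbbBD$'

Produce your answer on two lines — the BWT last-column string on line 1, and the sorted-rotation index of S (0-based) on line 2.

Answer: DbBbb$bbdD
5

Derivation:
All 10 rotations (rotation i = S[i:]+S[:i]):
  rot[0] = bDdbbbbBD$
  rot[1] = DdbbbbBD$b
  rot[2] = dbbbbBD$bD
  rot[3] = bbbbBD$bDd
  rot[4] = bbbBD$bDdb
  rot[5] = bbBD$bDdbb
  rot[6] = bBD$bDdbbb
  rot[7] = BD$bDdbbbb
  rot[8] = D$bDdbbbbB
  rot[9] = $bDdbbbbBD
Sorted (with $ < everything):
  sorted[0] = $bDdbbbbBD  (last char: 'D')
  sorted[1] = BD$bDdbbbb  (last char: 'b')
  sorted[2] = D$bDdbbbbB  (last char: 'B')
  sorted[3] = DdbbbbBD$b  (last char: 'b')
  sorted[4] = bBD$bDdbbb  (last char: 'b')
  sorted[5] = bDdbbbbBD$  (last char: '$')
  sorted[6] = bbBD$bDdbb  (last char: 'b')
  sorted[7] = bbbBD$bDdb  (last char: 'b')
  sorted[8] = bbbbBD$bDd  (last char: 'd')
  sorted[9] = dbbbbBD$bD  (last char: 'D')
Last column: DbBbb$bbdD
Original string S is at sorted index 5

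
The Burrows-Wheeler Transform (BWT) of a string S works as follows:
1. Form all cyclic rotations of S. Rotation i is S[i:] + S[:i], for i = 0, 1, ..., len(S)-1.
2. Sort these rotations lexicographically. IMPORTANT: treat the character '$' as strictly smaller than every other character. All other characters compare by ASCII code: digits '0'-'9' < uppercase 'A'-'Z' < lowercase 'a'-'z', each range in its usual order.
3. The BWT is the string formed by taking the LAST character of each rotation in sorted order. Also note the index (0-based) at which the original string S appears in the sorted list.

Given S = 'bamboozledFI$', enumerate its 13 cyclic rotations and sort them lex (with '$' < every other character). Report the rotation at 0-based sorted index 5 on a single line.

Answer: boozledFI$bam

Derivation:
All 13 rotations (rotation i = S[i:]+S[:i]):
  rot[0] = bamboozledFI$
  rot[1] = amboozledFI$b
  rot[2] = mboozledFI$ba
  rot[3] = boozledFI$bam
  rot[4] = oozledFI$bamb
  rot[5] = ozledFI$bambo
  rot[6] = zledFI$bamboo
  rot[7] = ledFI$bambooz
  rot[8] = edFI$bamboozl
  rot[9] = dFI$bamboozle
  rot[10] = FI$bamboozled
  rot[11] = I$bamboozledF
  rot[12] = $bamboozledFI
Sorted (with $ < everything):
  sorted[0] = $bamboozledFI
  sorted[1] = FI$bamboozled
  sorted[2] = I$bamboozledF
  sorted[3] = amboozledFI$b
  sorted[4] = bamboozledFI$
  sorted[5] = boozledFI$bam
  sorted[6] = dFI$bamboozle
  sorted[7] = edFI$bamboozl
  sorted[8] = ledFI$bambooz
  sorted[9] = mboozledFI$ba
  sorted[10] = oozledFI$bamb
  sorted[11] = ozledFI$bambo
  sorted[12] = zledFI$bamboo
sorted[5] = boozledFI$bam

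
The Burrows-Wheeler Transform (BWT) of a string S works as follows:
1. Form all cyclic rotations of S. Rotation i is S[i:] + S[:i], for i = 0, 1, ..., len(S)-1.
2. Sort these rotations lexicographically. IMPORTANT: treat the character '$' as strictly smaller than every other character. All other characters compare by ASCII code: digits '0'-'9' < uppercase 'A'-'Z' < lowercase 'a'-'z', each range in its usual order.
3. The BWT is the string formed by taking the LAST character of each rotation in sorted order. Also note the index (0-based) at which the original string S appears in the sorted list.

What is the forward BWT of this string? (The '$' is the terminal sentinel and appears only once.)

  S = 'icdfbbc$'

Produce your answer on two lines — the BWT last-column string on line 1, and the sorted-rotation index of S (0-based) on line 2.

All 8 rotations (rotation i = S[i:]+S[:i]):
  rot[0] = icdfbbc$
  rot[1] = cdfbbc$i
  rot[2] = dfbbc$ic
  rot[3] = fbbc$icd
  rot[4] = bbc$icdf
  rot[5] = bc$icdfb
  rot[6] = c$icdfbb
  rot[7] = $icdfbbc
Sorted (with $ < everything):
  sorted[0] = $icdfbbc  (last char: 'c')
  sorted[1] = bbc$icdf  (last char: 'f')
  sorted[2] = bc$icdfb  (last char: 'b')
  sorted[3] = c$icdfbb  (last char: 'b')
  sorted[4] = cdfbbc$i  (last char: 'i')
  sorted[5] = dfbbc$ic  (last char: 'c')
  sorted[6] = fbbc$icd  (last char: 'd')
  sorted[7] = icdfbbc$  (last char: '$')
Last column: cfbbicd$
Original string S is at sorted index 7

Answer: cfbbicd$
7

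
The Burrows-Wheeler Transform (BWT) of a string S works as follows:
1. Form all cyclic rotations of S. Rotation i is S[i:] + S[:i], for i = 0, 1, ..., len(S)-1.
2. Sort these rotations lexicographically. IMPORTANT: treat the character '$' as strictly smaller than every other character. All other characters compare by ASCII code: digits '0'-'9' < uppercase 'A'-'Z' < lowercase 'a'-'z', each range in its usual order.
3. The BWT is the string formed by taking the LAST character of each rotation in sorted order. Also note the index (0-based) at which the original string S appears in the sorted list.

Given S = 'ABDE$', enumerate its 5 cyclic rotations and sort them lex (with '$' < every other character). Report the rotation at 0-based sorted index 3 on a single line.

All 5 rotations (rotation i = S[i:]+S[:i]):
  rot[0] = ABDE$
  rot[1] = BDE$A
  rot[2] = DE$AB
  rot[3] = E$ABD
  rot[4] = $ABDE
Sorted (with $ < everything):
  sorted[0] = $ABDE
  sorted[1] = ABDE$
  sorted[2] = BDE$A
  sorted[3] = DE$AB
  sorted[4] = E$ABD
sorted[3] = DE$AB

Answer: DE$AB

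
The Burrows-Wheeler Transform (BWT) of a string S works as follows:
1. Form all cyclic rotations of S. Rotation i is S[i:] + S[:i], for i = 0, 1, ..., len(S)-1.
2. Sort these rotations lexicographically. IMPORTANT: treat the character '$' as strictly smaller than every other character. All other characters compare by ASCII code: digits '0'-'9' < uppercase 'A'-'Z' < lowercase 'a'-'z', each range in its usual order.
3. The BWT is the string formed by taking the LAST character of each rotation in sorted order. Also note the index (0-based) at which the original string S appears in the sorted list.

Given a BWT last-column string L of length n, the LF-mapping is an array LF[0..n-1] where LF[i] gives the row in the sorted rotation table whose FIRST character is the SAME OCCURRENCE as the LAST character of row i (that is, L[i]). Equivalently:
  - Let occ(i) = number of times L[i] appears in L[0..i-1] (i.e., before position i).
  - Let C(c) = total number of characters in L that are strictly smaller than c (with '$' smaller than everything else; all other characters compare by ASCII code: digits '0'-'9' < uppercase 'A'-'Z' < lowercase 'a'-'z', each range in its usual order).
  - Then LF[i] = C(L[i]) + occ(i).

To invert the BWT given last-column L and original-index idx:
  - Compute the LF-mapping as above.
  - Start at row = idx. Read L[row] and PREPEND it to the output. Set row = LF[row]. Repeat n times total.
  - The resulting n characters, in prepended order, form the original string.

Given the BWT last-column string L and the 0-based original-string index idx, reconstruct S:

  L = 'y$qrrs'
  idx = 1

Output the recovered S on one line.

LF mapping: 5 0 1 2 3 4
Walk LF starting at row 1, prepending L[row]:
  step 1: row=1, L[1]='$', prepend. Next row=LF[1]=0
  step 2: row=0, L[0]='y', prepend. Next row=LF[0]=5
  step 3: row=5, L[5]='s', prepend. Next row=LF[5]=4
  step 4: row=4, L[4]='r', prepend. Next row=LF[4]=3
  step 5: row=3, L[3]='r', prepend. Next row=LF[3]=2
  step 6: row=2, L[2]='q', prepend. Next row=LF[2]=1
Reversed output: qrrsy$

Answer: qrrsy$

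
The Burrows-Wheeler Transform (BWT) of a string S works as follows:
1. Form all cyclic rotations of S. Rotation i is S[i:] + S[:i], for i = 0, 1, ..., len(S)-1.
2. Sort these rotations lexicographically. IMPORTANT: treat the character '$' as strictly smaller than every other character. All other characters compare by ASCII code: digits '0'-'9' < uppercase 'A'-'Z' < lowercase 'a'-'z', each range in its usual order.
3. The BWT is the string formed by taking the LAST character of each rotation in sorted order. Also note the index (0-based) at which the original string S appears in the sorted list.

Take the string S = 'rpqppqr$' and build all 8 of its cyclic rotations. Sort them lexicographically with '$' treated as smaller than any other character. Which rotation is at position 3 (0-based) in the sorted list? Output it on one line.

Answer: pqr$rpqp

Derivation:
All 8 rotations (rotation i = S[i:]+S[:i]):
  rot[0] = rpqppqr$
  rot[1] = pqppqr$r
  rot[2] = qppqr$rp
  rot[3] = ppqr$rpq
  rot[4] = pqr$rpqp
  rot[5] = qr$rpqpp
  rot[6] = r$rpqppq
  rot[7] = $rpqppqr
Sorted (with $ < everything):
  sorted[0] = $rpqppqr
  sorted[1] = ppqr$rpq
  sorted[2] = pqppqr$r
  sorted[3] = pqr$rpqp
  sorted[4] = qppqr$rp
  sorted[5] = qr$rpqpp
  sorted[6] = r$rpqppq
  sorted[7] = rpqppqr$
sorted[3] = pqr$rpqp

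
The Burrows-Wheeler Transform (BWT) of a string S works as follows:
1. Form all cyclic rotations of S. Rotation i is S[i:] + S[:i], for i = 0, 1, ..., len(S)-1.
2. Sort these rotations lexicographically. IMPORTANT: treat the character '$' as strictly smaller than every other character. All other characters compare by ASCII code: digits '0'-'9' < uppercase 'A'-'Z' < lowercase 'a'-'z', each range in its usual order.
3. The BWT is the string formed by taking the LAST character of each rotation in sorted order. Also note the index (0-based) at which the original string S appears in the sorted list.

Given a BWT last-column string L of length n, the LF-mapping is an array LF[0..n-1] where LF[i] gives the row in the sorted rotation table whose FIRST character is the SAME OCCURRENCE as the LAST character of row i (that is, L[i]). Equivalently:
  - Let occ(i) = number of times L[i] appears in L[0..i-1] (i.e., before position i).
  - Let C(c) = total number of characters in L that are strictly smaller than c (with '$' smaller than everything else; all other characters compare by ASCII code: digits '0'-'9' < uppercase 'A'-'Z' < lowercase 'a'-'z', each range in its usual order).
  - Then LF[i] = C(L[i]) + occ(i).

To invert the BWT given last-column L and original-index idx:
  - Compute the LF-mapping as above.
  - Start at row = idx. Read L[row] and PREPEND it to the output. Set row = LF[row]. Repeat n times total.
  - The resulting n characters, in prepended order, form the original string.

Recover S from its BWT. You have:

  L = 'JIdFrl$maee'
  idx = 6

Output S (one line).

LF mapping: 3 2 5 1 10 8 0 9 4 6 7
Walk LF starting at row 6, prepending L[row]:
  step 1: row=6, L[6]='$', prepend. Next row=LF[6]=0
  step 2: row=0, L[0]='J', prepend. Next row=LF[0]=3
  step 3: row=3, L[3]='F', prepend. Next row=LF[3]=1
  step 4: row=1, L[1]='I', prepend. Next row=LF[1]=2
  step 5: row=2, L[2]='d', prepend. Next row=LF[2]=5
  step 6: row=5, L[5]='l', prepend. Next row=LF[5]=8
  step 7: row=8, L[8]='a', prepend. Next row=LF[8]=4
  step 8: row=4, L[4]='r', prepend. Next row=LF[4]=10
  step 9: row=10, L[10]='e', prepend. Next row=LF[10]=7
  step 10: row=7, L[7]='m', prepend. Next row=LF[7]=9
  step 11: row=9, L[9]='e', prepend. Next row=LF[9]=6
Reversed output: emeraldIFJ$

Answer: emeraldIFJ$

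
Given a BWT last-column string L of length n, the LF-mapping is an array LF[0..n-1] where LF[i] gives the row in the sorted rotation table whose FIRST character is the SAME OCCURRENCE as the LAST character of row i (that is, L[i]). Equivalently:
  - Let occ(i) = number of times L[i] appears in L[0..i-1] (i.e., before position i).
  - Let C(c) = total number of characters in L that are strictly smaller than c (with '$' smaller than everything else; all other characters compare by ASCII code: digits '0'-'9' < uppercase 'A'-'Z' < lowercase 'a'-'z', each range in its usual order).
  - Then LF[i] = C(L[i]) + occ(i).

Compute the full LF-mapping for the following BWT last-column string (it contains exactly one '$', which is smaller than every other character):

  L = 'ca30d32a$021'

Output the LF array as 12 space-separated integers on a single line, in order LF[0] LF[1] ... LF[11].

Char counts: '$':1, '0':2, '1':1, '2':2, '3':2, 'a':2, 'c':1, 'd':1
C (first-col start): C('$')=0, C('0')=1, C('1')=3, C('2')=4, C('3')=6, C('a')=8, C('c')=10, C('d')=11
L[0]='c': occ=0, LF[0]=C('c')+0=10+0=10
L[1]='a': occ=0, LF[1]=C('a')+0=8+0=8
L[2]='3': occ=0, LF[2]=C('3')+0=6+0=6
L[3]='0': occ=0, LF[3]=C('0')+0=1+0=1
L[4]='d': occ=0, LF[4]=C('d')+0=11+0=11
L[5]='3': occ=1, LF[5]=C('3')+1=6+1=7
L[6]='2': occ=0, LF[6]=C('2')+0=4+0=4
L[7]='a': occ=1, LF[7]=C('a')+1=8+1=9
L[8]='$': occ=0, LF[8]=C('$')+0=0+0=0
L[9]='0': occ=1, LF[9]=C('0')+1=1+1=2
L[10]='2': occ=1, LF[10]=C('2')+1=4+1=5
L[11]='1': occ=0, LF[11]=C('1')+0=3+0=3

Answer: 10 8 6 1 11 7 4 9 0 2 5 3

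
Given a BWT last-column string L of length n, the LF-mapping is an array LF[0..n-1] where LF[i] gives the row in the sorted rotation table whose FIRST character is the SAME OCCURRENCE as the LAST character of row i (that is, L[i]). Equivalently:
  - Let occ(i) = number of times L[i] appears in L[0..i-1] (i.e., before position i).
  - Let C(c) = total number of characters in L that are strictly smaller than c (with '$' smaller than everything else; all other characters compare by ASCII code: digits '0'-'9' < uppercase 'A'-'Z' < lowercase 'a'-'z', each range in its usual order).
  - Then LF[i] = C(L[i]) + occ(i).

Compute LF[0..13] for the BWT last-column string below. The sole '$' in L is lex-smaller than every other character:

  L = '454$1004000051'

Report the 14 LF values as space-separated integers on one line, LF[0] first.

Answer: 9 12 10 0 7 1 2 11 3 4 5 6 13 8

Derivation:
Char counts: '$':1, '0':6, '1':2, '4':3, '5':2
C (first-col start): C('$')=0, C('0')=1, C('1')=7, C('4')=9, C('5')=12
L[0]='4': occ=0, LF[0]=C('4')+0=9+0=9
L[1]='5': occ=0, LF[1]=C('5')+0=12+0=12
L[2]='4': occ=1, LF[2]=C('4')+1=9+1=10
L[3]='$': occ=0, LF[3]=C('$')+0=0+0=0
L[4]='1': occ=0, LF[4]=C('1')+0=7+0=7
L[5]='0': occ=0, LF[5]=C('0')+0=1+0=1
L[6]='0': occ=1, LF[6]=C('0')+1=1+1=2
L[7]='4': occ=2, LF[7]=C('4')+2=9+2=11
L[8]='0': occ=2, LF[8]=C('0')+2=1+2=3
L[9]='0': occ=3, LF[9]=C('0')+3=1+3=4
L[10]='0': occ=4, LF[10]=C('0')+4=1+4=5
L[11]='0': occ=5, LF[11]=C('0')+5=1+5=6
L[12]='5': occ=1, LF[12]=C('5')+1=12+1=13
L[13]='1': occ=1, LF[13]=C('1')+1=7+1=8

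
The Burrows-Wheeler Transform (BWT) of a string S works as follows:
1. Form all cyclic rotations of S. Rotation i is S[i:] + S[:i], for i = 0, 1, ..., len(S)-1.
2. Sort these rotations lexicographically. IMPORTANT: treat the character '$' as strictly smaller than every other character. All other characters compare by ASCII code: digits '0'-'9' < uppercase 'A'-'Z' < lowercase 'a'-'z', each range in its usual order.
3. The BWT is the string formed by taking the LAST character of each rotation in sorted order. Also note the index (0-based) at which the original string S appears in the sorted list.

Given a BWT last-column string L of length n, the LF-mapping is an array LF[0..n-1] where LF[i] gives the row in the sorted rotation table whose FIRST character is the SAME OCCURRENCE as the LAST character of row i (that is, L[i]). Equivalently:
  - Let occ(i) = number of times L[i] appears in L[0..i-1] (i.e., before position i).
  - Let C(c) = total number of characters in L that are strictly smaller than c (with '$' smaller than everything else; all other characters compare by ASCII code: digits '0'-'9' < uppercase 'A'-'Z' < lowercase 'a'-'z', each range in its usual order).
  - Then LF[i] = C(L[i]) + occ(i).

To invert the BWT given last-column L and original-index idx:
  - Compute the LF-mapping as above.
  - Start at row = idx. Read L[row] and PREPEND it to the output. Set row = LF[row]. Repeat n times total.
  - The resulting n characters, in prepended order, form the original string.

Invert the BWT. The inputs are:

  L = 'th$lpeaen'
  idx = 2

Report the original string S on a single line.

LF mapping: 8 4 0 5 7 2 1 3 6
Walk LF starting at row 2, prepending L[row]:
  step 1: row=2, L[2]='$', prepend. Next row=LF[2]=0
  step 2: row=0, L[0]='t', prepend. Next row=LF[0]=8
  step 3: row=8, L[8]='n', prepend. Next row=LF[8]=6
  step 4: row=6, L[6]='a', prepend. Next row=LF[6]=1
  step 5: row=1, L[1]='h', prepend. Next row=LF[1]=4
  step 6: row=4, L[4]='p', prepend. Next row=LF[4]=7
  step 7: row=7, L[7]='e', prepend. Next row=LF[7]=3
  step 8: row=3, L[3]='l', prepend. Next row=LF[3]=5
  step 9: row=5, L[5]='e', prepend. Next row=LF[5]=2
Reversed output: elephant$

Answer: elephant$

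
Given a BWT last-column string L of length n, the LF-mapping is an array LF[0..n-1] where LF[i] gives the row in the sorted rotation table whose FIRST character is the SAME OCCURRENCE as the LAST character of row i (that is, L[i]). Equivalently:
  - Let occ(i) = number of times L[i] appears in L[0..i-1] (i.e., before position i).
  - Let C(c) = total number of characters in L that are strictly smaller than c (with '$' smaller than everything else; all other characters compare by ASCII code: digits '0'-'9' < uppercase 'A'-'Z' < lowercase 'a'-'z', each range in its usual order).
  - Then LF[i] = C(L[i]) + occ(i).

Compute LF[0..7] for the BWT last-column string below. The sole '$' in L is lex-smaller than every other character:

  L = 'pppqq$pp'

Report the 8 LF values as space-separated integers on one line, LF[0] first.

Answer: 1 2 3 6 7 0 4 5

Derivation:
Char counts: '$':1, 'p':5, 'q':2
C (first-col start): C('$')=0, C('p')=1, C('q')=6
L[0]='p': occ=0, LF[0]=C('p')+0=1+0=1
L[1]='p': occ=1, LF[1]=C('p')+1=1+1=2
L[2]='p': occ=2, LF[2]=C('p')+2=1+2=3
L[3]='q': occ=0, LF[3]=C('q')+0=6+0=6
L[4]='q': occ=1, LF[4]=C('q')+1=6+1=7
L[5]='$': occ=0, LF[5]=C('$')+0=0+0=0
L[6]='p': occ=3, LF[6]=C('p')+3=1+3=4
L[7]='p': occ=4, LF[7]=C('p')+4=1+4=5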